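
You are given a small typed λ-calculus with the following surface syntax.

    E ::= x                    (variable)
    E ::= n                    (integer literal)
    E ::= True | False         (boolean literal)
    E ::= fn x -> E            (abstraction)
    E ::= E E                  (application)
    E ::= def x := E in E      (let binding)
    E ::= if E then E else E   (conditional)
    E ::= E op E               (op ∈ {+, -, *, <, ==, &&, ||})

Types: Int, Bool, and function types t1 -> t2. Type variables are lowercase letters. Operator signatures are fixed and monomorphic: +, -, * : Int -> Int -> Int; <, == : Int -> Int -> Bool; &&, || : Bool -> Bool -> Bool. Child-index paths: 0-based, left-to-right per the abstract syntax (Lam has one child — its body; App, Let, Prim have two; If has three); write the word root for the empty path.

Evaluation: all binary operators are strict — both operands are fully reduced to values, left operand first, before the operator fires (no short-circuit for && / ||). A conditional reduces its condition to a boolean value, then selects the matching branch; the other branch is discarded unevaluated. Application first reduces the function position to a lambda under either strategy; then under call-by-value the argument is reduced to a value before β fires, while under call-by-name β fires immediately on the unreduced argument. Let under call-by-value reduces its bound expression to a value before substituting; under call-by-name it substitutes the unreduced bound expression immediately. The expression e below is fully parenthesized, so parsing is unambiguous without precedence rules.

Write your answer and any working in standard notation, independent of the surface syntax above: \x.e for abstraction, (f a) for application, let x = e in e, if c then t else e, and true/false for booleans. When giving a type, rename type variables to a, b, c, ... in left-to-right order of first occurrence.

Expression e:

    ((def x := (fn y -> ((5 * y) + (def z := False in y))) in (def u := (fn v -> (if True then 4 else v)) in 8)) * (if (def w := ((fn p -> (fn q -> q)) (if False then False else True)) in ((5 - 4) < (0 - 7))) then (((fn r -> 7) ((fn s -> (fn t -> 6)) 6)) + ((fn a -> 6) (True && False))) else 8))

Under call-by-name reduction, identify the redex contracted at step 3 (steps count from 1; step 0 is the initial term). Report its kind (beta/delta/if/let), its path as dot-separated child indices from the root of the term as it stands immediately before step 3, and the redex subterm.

Derivation:
step 0: ((let x = (\y.((5 * y) + (let z = false in y))) in (let u = (\v.(if true then 4 else v)) in 8)) * (if (let w = ((\p.(\q.q)) (if false then false else true)) in ((5 - 4) < (0 - 7))) then (((\r.7) ((\s.(\t.6)) 6)) + ((\a.6) (true && false))) else 8))
step 1: [let@0] ((let u = (\v.(if true then 4 else v)) in 8) * (if (let w = ((\p.(\q.q)) (if false then false else true)) in ((5 - 4) < (0 - 7))) then (((\r.7) ((\s.(\t.6)) 6)) + ((\a.6) (true && false))) else 8))
step 2: [let@0] (8 * (if (let w = ((\p.(\q.q)) (if false then false else true)) in ((5 - 4) < (0 - 7))) then (((\r.7) ((\s.(\t.6)) 6)) + ((\a.6) (true && false))) else 8))
step 3: [let@1.0] (8 * (if ((5 - 4) < (0 - 7)) then (((\r.7) ((\s.(\t.6)) 6)) + ((\a.6) (true && false))) else 8))

Answer: let at 1.0 : (let w = ((\p.(\q.q)) (if false then false else true)) in ((5 - 4) < (0 - 7)))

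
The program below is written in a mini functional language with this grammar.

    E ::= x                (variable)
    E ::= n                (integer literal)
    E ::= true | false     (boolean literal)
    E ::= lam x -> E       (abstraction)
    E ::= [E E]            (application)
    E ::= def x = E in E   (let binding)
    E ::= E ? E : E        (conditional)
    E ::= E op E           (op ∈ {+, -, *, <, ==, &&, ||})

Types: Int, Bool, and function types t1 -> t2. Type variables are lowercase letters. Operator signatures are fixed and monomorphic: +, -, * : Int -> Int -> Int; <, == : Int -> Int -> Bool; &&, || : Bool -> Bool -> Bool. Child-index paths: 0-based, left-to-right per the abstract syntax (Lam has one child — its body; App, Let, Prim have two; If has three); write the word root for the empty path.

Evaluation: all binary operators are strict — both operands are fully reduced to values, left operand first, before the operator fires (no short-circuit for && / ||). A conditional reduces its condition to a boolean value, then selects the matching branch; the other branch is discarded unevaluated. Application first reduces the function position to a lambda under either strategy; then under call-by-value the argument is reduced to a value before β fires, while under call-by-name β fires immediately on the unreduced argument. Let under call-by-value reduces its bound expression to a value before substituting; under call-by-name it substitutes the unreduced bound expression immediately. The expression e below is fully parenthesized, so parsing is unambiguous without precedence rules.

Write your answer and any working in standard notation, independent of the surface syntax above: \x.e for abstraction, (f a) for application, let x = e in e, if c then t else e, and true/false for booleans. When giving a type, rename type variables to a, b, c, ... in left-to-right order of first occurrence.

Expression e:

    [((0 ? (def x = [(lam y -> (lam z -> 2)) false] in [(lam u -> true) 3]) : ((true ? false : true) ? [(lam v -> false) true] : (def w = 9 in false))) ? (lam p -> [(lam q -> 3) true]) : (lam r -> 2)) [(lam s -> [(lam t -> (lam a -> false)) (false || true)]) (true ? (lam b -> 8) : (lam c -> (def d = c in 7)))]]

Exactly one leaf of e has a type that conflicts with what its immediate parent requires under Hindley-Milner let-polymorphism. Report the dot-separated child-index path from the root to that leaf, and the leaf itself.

Answer: 0.0.0 : 0

Derivation:
  unify Int ~ Bool
  FAIL: mismatch Int ~ Bool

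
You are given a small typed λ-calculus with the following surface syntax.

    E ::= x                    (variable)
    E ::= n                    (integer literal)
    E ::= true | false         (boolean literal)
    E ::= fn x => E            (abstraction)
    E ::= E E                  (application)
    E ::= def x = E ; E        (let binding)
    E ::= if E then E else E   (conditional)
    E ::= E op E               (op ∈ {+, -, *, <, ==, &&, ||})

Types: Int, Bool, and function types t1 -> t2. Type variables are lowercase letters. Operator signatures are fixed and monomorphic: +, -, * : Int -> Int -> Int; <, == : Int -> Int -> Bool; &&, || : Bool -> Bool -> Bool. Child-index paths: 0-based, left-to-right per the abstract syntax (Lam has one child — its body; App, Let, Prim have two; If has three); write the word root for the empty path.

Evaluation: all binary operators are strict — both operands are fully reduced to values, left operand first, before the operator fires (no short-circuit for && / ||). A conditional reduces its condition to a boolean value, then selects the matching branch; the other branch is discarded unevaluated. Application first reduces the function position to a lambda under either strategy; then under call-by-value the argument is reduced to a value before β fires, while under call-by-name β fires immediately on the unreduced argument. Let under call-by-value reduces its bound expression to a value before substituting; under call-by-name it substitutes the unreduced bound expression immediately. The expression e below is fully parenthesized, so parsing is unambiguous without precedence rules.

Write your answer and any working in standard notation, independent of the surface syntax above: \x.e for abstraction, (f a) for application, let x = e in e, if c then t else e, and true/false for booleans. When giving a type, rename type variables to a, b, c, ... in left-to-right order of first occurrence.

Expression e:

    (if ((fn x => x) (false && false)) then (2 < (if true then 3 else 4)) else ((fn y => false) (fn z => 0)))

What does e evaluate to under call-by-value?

Trace:
step 0: (if ((\x.x) (false && false)) then (2 < (if true then 3 else 4)) else ((\y.false) (\z.0)))
step 1: [delta@0.1] (if ((\x.x) false) then (2 < (if true then 3 else 4)) else ((\y.false) (\z.0)))
step 2: [beta@0] (if false then (2 < (if true then 3 else 4)) else ((\y.false) (\z.0)))
step 3: [if@root] ((\y.false) (\z.0))
step 4: [beta@root] false

Answer: false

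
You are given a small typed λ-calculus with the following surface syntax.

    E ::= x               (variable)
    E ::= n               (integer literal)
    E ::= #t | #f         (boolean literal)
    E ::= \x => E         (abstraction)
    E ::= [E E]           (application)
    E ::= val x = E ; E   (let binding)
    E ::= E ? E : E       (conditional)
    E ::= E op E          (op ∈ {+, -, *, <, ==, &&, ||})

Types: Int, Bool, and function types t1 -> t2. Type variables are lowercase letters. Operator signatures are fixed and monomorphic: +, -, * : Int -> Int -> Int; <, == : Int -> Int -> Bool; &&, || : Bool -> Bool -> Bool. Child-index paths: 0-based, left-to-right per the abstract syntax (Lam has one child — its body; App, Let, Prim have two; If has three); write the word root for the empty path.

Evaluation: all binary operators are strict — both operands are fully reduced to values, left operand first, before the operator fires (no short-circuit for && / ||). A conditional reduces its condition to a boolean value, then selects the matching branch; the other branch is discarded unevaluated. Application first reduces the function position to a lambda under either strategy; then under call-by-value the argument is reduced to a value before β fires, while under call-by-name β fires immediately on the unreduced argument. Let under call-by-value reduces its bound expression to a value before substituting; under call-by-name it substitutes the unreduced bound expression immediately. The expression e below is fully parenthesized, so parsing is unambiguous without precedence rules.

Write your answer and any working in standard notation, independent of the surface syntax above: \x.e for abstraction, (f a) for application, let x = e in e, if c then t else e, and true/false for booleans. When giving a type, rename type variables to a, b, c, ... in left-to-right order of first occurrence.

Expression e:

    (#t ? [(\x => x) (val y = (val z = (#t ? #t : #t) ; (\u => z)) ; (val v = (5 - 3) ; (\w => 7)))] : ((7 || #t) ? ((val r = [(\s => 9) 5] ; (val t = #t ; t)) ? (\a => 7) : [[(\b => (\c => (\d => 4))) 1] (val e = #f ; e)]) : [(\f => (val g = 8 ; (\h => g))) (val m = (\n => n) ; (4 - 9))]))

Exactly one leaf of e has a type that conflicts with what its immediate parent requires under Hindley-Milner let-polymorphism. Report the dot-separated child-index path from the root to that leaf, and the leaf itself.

Answer: 2.0.0 : 7

Trace:
  unify Bool ~ Bool
x : a
\x._ : a -> a
  unify Bool ~ Bool
  unify Bool ~ Bool
let z : Bool
z : Bool
\u._ : b -> Bool
let y : forall. b -> Bool
  unify Int ~ Int
  unify Int ~ Int
let v : Int
\w._ : c -> Int
  unify a -> a ~ (c -> Int) -> d
  unify a ~ c -> Int
  unify c -> Int ~ d
_ _ : c -> Int
  unify Int ~ Bool
  FAIL: mismatch Int ~ Bool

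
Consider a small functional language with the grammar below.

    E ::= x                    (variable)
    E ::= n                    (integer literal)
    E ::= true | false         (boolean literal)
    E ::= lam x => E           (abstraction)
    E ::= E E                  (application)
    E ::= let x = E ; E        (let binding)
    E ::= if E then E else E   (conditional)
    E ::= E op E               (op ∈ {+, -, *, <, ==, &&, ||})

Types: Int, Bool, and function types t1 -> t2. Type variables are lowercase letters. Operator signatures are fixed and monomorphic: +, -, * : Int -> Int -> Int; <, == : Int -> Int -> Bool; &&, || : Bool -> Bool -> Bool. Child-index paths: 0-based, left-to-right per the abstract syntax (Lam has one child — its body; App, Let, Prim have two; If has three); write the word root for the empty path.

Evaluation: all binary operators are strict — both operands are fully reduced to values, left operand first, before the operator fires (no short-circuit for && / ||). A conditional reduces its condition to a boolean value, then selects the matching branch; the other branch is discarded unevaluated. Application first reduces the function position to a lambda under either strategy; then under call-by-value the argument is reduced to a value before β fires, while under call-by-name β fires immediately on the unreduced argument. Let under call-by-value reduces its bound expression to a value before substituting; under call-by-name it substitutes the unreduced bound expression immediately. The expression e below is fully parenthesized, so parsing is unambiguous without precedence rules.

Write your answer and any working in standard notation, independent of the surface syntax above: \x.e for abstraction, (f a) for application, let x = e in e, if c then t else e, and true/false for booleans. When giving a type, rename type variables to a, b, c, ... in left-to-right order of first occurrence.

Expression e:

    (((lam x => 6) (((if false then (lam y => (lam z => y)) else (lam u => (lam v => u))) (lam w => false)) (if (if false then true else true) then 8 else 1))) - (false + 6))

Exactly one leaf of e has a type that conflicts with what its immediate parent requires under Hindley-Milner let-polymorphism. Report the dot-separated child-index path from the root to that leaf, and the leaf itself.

Answer: 1.0 : false

Working:
\x._ : a -> Int
  unify Bool ~ Bool
y : b
\z._ : c -> b
\y._ : b -> c -> b
u : d
\v._ : e -> d
\u._ : d -> e -> d
  unify b -> c -> b ~ d -> e -> d
  unify b ~ d
  unify c -> d ~ e -> d
  unify c ~ e
  unify d ~ d
\w._ : f -> Bool
  unify d -> e -> d ~ (f -> Bool) -> g
  unify d ~ f -> Bool
  unify e -> f -> Bool ~ g
_ _ : e -> f -> Bool
  unify Bool ~ Bool
  unify Bool ~ Bool
  unify Bool ~ Bool
  unify Int ~ Int
  unify e -> f -> Bool ~ Int -> h
  unify e ~ Int
  unify f -> Bool ~ h
_ _ : f -> Bool
  unify a -> Int ~ (f -> Bool) -> i
  unify a ~ f -> Bool
  unify Int ~ i
_ _ : Int
  unify Int ~ Int
  unify Bool ~ Int
  FAIL: mismatch Bool ~ Int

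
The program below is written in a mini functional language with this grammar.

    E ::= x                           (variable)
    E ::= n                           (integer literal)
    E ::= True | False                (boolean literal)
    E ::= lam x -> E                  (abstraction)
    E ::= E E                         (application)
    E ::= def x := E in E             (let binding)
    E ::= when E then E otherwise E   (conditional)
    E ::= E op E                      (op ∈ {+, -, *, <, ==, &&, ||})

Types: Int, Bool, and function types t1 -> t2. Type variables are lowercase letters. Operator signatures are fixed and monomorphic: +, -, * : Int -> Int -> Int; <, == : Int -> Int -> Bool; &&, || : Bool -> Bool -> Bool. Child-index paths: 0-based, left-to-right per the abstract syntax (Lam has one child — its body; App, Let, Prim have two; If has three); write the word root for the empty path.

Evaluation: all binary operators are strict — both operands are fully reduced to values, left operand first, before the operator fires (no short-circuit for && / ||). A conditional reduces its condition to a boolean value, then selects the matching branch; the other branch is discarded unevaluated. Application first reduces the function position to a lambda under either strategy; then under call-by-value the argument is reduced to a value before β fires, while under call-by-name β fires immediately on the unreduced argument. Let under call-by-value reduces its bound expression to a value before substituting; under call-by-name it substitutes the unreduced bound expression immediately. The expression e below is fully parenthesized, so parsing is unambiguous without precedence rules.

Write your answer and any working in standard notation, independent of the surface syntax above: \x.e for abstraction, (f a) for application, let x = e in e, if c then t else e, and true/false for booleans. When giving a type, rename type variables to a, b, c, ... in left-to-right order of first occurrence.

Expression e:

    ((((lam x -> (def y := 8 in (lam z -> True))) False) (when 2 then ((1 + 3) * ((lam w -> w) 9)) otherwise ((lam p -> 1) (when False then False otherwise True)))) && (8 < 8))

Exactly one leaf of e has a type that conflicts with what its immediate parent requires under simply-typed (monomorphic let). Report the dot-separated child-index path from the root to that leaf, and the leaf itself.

Answer: 0.1.0 : 2

Working:
let y : Int
\z._ : b -> Bool
\x._ : a -> b -> Bool
  unify a -> b -> Bool ~ Bool -> c
  unify a ~ Bool
  unify b -> Bool ~ c
_ _ : b -> Bool
  unify Int ~ Bool
  FAIL: mismatch Int ~ Bool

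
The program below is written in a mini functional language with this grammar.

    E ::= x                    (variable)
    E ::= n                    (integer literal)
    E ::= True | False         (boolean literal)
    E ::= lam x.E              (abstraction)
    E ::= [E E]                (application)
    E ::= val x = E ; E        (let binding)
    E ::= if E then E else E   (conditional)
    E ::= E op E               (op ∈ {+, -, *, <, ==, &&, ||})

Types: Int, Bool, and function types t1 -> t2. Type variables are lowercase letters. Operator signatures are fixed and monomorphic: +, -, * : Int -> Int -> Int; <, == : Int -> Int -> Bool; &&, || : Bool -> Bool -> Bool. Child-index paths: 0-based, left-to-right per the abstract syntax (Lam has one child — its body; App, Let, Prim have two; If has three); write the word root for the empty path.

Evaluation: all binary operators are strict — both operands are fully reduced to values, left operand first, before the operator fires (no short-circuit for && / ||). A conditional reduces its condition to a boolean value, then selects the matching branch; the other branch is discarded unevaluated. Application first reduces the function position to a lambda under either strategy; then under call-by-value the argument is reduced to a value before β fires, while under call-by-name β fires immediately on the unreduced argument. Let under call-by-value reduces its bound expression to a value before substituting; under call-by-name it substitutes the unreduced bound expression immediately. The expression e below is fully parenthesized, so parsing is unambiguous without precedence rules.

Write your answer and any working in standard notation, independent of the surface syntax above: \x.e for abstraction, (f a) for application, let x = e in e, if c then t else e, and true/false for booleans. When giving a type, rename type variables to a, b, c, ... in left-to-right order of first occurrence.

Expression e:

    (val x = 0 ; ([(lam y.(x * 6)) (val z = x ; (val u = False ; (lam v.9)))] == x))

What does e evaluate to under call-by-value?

Answer: true

Derivation:
step 0: (let x = 0 in (((\y.(x * 6)) (let z = x in (let u = false in (\v.9)))) == x))
step 1: [let@root] (((\y.(0 * 6)) (let z = 0 in (let u = false in (\v.9)))) == 0)
step 2: [let@0.1] (((\y.(0 * 6)) (let u = false in (\v.9))) == 0)
step 3: [let@0.1] (((\y.(0 * 6)) (\v.9)) == 0)
step 4: [beta@0] ((0 * 6) == 0)
step 5: [delta@0] (0 == 0)
step 6: [delta@root] true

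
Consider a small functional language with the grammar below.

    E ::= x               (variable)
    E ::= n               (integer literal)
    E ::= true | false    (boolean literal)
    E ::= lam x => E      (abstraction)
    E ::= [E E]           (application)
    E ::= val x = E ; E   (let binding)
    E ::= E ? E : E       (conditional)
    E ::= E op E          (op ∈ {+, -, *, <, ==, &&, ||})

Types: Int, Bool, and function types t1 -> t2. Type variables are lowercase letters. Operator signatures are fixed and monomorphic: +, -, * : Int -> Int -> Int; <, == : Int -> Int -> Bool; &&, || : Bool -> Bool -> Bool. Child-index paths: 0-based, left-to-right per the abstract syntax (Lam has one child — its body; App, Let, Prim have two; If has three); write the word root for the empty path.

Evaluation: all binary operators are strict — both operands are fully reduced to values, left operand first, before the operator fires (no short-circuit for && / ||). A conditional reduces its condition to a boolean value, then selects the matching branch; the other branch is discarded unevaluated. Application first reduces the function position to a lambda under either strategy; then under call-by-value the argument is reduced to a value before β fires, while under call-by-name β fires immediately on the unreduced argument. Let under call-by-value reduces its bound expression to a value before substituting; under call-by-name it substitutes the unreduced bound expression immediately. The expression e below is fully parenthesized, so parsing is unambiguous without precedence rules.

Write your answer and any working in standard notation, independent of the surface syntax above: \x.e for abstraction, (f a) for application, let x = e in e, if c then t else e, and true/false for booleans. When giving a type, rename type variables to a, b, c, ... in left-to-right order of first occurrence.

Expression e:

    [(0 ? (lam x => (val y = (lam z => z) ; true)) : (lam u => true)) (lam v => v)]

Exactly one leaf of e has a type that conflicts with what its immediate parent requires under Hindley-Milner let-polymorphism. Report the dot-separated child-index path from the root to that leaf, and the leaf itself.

Answer: 0.0 : 0

Derivation:
  unify Int ~ Bool
  FAIL: mismatch Int ~ Bool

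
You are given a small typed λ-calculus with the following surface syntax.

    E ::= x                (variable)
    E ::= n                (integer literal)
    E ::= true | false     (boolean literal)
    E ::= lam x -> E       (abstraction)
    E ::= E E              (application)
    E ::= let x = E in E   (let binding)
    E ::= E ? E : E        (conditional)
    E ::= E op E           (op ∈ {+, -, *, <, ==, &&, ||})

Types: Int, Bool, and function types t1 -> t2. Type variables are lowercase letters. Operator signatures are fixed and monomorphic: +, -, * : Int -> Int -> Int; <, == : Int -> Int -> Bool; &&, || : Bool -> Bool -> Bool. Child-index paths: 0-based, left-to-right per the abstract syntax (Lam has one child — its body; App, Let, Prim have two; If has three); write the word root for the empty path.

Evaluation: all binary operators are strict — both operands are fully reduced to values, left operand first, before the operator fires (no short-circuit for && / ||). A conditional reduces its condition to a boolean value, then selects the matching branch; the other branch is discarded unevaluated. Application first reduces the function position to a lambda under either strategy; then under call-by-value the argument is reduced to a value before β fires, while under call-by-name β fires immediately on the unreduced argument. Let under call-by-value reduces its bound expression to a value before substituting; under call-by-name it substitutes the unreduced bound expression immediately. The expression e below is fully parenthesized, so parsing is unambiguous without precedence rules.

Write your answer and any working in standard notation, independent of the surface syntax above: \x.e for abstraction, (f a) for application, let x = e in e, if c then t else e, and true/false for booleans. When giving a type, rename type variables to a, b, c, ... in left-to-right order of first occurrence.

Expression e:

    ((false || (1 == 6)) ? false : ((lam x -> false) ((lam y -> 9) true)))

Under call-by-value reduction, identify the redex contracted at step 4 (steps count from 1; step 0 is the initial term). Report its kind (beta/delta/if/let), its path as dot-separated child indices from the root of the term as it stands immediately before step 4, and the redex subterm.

Answer: beta at 1 : ((\y.9) true)

Working:
step 0: (if (false || (1 == 6)) then false else ((\x.false) ((\y.9) true)))
step 1: [delta@0.1] (if (false || false) then false else ((\x.false) ((\y.9) true)))
step 2: [delta@0] (if false then false else ((\x.false) ((\y.9) true)))
step 3: [if@root] ((\x.false) ((\y.9) true))
step 4: [beta@1] ((\x.false) 9)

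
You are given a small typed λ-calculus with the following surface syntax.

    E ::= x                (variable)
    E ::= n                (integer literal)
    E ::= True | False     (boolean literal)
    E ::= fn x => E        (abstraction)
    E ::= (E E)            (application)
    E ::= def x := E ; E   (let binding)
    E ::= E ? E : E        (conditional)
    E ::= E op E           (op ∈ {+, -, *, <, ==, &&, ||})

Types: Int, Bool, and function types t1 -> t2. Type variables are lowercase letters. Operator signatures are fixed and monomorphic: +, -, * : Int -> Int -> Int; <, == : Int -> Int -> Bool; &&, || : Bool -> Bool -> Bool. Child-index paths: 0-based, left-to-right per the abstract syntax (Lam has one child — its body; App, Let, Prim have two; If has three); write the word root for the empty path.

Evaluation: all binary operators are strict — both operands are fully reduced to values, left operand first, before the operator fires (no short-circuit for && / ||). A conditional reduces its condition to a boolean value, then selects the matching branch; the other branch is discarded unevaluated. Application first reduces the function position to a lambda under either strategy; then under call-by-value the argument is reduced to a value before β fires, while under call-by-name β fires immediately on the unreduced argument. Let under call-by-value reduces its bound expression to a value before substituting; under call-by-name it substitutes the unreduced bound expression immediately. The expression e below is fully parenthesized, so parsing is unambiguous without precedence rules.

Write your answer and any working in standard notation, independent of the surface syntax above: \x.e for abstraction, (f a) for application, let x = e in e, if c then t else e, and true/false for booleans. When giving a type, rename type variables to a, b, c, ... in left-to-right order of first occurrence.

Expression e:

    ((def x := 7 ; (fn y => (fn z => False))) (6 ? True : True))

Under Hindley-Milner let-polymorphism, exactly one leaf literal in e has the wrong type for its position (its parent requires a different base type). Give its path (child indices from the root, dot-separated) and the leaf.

Answer: 1.0 : 6

Working:
let x : Int
\z._ : b -> Bool
\y._ : a -> b -> Bool
  unify Int ~ Bool
  FAIL: mismatch Int ~ Bool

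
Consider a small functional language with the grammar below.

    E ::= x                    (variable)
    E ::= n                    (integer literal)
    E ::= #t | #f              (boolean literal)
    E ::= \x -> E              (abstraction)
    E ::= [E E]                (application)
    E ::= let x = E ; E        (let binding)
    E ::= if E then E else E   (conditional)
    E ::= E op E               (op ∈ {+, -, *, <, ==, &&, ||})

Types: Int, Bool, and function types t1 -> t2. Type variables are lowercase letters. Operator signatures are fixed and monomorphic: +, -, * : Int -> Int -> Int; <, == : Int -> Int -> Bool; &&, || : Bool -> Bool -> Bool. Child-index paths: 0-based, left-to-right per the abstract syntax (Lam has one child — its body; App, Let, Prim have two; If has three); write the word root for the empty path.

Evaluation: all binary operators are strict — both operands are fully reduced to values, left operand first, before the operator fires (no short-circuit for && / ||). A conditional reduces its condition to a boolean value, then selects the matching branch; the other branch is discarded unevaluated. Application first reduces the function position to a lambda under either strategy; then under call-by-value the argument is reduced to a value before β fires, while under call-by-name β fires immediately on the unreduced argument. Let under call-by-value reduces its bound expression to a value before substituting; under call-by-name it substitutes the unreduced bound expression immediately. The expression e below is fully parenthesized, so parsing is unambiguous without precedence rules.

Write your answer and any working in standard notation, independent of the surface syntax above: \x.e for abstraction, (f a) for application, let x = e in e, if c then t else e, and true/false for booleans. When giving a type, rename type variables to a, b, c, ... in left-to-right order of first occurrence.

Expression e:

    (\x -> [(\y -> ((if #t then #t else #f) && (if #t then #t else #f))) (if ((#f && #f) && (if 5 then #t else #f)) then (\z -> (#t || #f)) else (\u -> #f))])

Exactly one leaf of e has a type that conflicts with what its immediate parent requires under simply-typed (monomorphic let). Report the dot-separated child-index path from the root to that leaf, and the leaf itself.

Answer: 0.1.0.1.0 : 5

Working:
  unify Bool ~ Bool
  unify Bool ~ Bool
  unify Bool ~ Bool
  unify Bool ~ Bool
  unify Bool ~ Bool
  unify Bool ~ Bool
\y._ : b -> Bool
  unify Bool ~ Bool
  unify Bool ~ Bool
  unify Bool ~ Bool
  unify Int ~ Bool
  FAIL: mismatch Int ~ Bool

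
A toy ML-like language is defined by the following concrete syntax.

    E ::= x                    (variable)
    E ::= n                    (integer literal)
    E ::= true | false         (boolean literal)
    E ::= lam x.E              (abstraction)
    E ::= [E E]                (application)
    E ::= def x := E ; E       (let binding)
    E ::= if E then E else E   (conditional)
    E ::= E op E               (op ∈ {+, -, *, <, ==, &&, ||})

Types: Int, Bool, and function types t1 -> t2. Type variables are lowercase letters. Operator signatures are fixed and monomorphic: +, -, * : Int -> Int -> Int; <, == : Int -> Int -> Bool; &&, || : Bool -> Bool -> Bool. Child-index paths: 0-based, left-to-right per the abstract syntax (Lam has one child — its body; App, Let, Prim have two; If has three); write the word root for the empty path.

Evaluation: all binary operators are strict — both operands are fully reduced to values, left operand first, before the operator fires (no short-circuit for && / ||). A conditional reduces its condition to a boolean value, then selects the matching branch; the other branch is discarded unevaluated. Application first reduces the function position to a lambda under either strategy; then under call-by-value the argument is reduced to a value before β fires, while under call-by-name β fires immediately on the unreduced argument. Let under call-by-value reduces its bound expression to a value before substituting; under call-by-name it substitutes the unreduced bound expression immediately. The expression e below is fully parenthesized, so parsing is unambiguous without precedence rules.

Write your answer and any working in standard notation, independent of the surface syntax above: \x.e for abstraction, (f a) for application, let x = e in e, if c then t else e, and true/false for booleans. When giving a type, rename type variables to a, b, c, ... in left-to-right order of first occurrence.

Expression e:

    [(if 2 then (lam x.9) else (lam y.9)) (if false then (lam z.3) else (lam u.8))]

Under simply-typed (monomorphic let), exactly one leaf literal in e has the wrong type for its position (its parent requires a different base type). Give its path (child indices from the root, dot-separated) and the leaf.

Derivation:
  unify Int ~ Bool
  FAIL: mismatch Int ~ Bool

Answer: 0.0 : 2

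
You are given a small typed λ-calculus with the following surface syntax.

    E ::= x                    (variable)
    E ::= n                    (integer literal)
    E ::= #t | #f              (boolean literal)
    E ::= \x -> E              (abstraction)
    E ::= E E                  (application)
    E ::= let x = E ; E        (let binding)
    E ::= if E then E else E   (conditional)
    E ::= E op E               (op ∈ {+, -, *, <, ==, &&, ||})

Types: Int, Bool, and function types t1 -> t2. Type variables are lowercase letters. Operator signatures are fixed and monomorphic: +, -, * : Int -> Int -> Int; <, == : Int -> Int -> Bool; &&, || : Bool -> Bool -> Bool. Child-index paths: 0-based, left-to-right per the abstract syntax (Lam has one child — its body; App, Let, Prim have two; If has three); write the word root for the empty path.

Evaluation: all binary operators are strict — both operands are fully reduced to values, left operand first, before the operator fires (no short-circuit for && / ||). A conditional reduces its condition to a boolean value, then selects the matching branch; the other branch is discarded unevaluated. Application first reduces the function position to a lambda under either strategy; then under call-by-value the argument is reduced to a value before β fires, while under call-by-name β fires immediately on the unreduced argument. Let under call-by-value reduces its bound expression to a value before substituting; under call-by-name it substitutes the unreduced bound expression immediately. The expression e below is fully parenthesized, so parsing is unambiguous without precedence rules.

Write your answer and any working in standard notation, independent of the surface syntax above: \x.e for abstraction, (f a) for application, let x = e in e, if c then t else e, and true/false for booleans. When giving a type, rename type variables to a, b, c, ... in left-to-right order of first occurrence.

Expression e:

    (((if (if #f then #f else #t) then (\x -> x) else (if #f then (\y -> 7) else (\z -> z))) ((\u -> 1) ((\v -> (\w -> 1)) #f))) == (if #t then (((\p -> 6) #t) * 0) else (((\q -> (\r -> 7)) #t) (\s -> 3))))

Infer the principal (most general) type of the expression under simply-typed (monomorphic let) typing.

Answer: Bool

Working:
  unify Bool ~ Bool
  unify Bool ~ Bool
  unify Bool ~ Bool
x : a
\x._ : a -> a
  unify Bool ~ Bool
\y._ : b -> Int
z : c
\z._ : c -> c
  unify b -> Int ~ c -> c
  unify b ~ c
  unify Int ~ c
  unify a -> a ~ Int -> Int
  unify a ~ Int
  unify Int ~ Int
\u._ : d -> Int
\w._ : f -> Int
\v._ : e -> f -> Int
  unify e -> f -> Int ~ Bool -> g
  unify e ~ Bool
  unify f -> Int ~ g
_ _ : f -> Int
  unify d -> Int ~ (f -> Int) -> h
  unify d ~ f -> Int
  unify Int ~ h
_ _ : Int
  unify Int -> Int ~ Int -> i
  unify Int ~ Int
  unify Int ~ i
_ _ : Int
  unify Int ~ Int
  unify Bool ~ Bool
\p._ : j -> Int
  unify j -> Int ~ Bool -> k
  unify j ~ Bool
  unify Int ~ k
_ _ : Int
  unify Int ~ Int
  unify Int ~ Int
\r._ : m -> Int
\q._ : l -> m -> Int
  unify l -> m -> Int ~ Bool -> n
  unify l ~ Bool
  unify m -> Int ~ n
_ _ : m -> Int
\s._ : o -> Int
  unify m -> Int ~ (o -> Int) -> p
  unify m ~ o -> Int
  unify Int ~ p
_ _ : Int
  unify Int ~ Int
  unify Int ~ Int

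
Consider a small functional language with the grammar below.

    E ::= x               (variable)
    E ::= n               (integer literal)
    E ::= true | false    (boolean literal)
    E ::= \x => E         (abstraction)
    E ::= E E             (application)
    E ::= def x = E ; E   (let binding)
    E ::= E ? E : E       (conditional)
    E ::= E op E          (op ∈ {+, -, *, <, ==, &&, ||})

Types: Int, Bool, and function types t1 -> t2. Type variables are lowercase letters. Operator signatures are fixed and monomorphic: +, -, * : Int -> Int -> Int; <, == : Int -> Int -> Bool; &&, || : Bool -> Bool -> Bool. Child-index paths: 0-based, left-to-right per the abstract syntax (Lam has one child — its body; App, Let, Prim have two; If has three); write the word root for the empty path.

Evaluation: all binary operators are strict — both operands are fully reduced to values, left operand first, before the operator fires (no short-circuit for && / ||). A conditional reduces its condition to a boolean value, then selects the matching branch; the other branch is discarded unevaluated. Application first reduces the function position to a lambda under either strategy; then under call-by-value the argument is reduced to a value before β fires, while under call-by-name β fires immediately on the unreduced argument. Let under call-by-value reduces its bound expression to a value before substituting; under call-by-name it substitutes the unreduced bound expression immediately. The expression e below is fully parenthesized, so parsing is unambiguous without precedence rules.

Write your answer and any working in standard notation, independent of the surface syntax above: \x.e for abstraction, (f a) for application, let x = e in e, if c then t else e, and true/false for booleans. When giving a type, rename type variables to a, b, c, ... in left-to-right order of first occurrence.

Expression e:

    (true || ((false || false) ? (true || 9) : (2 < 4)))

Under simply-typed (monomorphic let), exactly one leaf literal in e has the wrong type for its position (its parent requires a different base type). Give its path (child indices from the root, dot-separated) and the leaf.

Answer: 1.1.1 : 9

Working:
  unify Bool ~ Bool
  unify Bool ~ Bool
  unify Bool ~ Bool
  unify Bool ~ Bool
  unify Bool ~ Bool
  unify Int ~ Bool
  FAIL: mismatch Int ~ Bool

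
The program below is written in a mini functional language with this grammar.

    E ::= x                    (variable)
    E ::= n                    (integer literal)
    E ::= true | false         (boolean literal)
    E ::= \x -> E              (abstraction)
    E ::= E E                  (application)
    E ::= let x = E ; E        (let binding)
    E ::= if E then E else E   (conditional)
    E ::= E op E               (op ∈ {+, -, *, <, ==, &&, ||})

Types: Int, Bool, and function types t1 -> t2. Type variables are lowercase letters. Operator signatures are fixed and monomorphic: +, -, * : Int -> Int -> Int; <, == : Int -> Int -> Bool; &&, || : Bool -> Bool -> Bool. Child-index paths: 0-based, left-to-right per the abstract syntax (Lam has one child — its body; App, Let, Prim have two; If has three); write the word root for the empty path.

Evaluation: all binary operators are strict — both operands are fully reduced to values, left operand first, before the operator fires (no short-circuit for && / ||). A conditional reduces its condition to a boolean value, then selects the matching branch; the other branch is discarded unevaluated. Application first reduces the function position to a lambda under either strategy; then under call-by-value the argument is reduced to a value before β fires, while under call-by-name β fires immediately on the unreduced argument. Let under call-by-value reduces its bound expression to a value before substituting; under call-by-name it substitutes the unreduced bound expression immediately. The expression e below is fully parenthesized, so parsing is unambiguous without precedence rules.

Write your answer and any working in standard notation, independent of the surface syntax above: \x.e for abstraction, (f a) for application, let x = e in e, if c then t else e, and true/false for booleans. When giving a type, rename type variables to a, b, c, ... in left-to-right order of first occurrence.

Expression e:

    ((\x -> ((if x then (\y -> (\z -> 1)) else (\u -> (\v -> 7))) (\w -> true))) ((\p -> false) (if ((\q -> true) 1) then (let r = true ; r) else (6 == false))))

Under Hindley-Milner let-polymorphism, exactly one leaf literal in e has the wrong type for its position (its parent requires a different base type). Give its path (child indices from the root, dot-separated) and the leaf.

Derivation:
x : a
  unify a ~ Bool
\z._ : c -> Int
\y._ : b -> c -> Int
\v._ : e -> Int
\u._ : d -> e -> Int
  unify b -> c -> Int ~ d -> e -> Int
  unify b ~ d
  unify c -> Int ~ e -> Int
  unify c ~ e
  unify Int ~ Int
\w._ : f -> Bool
  unify d -> e -> Int ~ (f -> Bool) -> g
  unify d ~ f -> Bool
  unify e -> Int ~ g
_ _ : e -> Int
\x._ : Bool -> e -> Int
\p._ : h -> Bool
\q._ : i -> Bool
  unify i -> Bool ~ Int -> j
  unify i ~ Int
  unify Bool ~ j
_ _ : Bool
  unify Bool ~ Bool
let r : Bool
r : Bool
  unify Int ~ Int
  unify Bool ~ Int
  FAIL: mismatch Bool ~ Int

Answer: 1.1.2.1 : false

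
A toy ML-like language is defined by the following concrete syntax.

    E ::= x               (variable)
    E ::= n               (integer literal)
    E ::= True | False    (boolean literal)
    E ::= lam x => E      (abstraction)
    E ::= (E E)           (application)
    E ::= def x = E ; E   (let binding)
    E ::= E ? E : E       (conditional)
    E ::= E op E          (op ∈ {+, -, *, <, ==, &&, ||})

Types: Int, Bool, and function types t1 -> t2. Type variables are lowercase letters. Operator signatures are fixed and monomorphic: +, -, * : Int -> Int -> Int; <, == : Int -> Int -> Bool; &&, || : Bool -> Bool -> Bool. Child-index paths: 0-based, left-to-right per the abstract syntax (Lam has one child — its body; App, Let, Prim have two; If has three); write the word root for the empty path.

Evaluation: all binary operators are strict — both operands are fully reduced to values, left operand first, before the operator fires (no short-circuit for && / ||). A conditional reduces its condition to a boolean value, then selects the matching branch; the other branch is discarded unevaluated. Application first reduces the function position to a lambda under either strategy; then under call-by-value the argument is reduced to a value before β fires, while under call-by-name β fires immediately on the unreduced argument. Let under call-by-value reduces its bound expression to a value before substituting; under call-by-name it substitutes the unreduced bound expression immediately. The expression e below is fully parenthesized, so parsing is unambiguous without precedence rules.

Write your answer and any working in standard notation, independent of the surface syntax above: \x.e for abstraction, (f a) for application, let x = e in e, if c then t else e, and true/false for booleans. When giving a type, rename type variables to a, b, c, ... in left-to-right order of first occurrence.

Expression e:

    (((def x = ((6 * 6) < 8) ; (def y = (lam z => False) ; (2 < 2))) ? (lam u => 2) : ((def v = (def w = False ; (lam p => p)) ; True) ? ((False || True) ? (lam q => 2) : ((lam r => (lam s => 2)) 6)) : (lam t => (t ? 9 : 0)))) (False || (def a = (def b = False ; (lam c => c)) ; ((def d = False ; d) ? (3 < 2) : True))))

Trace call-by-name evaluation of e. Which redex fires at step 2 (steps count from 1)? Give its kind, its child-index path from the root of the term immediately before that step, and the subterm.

Working:
step 0: ((if (let x = ((6 * 6) < 8) in (let y = (\z.false) in (2 < 2))) then (\u.2) else (if (let v = (let w = false in (\p.p)) in true) then (if (false || true) then (\q.2) else ((\r.(\s.2)) 6)) else (\t.(if t then 9 else 0)))) (false || (let a = (let b = false in (\c.c)) in (if (let d = false in d) then (3 < 2) else true))))
step 1: [let@0.0] ((if (let y = (\z.false) in (2 < 2)) then (\u.2) else (if (let v = (let w = false in (\p.p)) in true) then (if (false || true) then (\q.2) else ((\r.(\s.2)) 6)) else (\t.(if t then 9 else 0)))) (false || (let a = (let b = false in (\c.c)) in (if (let d = false in d) then (3 < 2) else true))))
step 2: [let@0.0] ((if (2 < 2) then (\u.2) else (if (let v = (let w = false in (\p.p)) in true) then (if (false || true) then (\q.2) else ((\r.(\s.2)) 6)) else (\t.(if t then 9 else 0)))) (false || (let a = (let b = false in (\c.c)) in (if (let d = false in d) then (3 < 2) else true))))

Answer: let at 0.0 : (let y = (\z.false) in (2 < 2))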